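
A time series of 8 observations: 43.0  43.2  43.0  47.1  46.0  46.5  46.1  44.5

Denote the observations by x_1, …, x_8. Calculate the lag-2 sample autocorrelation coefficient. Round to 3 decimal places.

Mean x̄ = (43.0 + 43.2 + 43.0 + 47.1 + 46.0 + 46.5 + 46.1 + 44.5)/8 = 44.9250
Deviations from mean: -1.9250, -1.7250, -1.9250, 2.1750, 1.0750, 1.5750, 1.1750, -0.4250
Σ(x_t−x̄)(x_{t+2}−x̄) = (3.7056) + (-3.7519) + (-2.0694) + (3.4256) + (1.2631) + (-0.6694) = 1.9038
Denominator Σ(x_t−x̄)² = 20.3150
r_2 = 1.9038 / 20.3150 = 0.094

0.094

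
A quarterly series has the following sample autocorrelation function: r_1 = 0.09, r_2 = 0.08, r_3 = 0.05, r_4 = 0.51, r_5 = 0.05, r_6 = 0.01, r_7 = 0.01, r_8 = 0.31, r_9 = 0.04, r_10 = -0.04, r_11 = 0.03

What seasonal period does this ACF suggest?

The largest autocorrelation is r_4 = 0.51, with a weaker echo at lag 8 (0.31); the remaining lags stay at or below 0.09.
The dominant spike at lag 4 indicates a seasonal period of 4.

4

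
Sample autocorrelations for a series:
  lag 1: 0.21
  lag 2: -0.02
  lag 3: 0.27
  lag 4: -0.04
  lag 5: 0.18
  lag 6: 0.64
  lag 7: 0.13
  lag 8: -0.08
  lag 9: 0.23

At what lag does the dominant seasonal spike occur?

6

The largest autocorrelation is r_6 = 0.64; the remaining lags stay at or below 0.27.
The dominant spike at lag 6 indicates a seasonal period of 6.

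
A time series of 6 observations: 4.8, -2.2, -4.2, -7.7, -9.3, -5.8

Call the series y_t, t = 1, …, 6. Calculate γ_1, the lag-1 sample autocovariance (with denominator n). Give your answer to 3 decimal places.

7.479

Mean ȳ = (4.8 − 2.2 − 4.2 − 7.7 − 9.3 − 5.8)/6 = -4.0667
Deviations: 8.8667, 1.8667, -0.1333, -3.6333, -5.2333, -1.7333
Σ_{t=1}^{5}(y_t−ȳ)(y_{t+1}−ȳ) = 44.8722
γ_1 = 44.8722 / 6 = 7.479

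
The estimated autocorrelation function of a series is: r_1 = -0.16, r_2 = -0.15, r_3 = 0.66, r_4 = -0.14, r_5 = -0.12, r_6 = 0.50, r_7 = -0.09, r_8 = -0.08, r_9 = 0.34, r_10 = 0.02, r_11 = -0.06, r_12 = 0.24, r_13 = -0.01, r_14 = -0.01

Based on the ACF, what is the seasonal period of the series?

The largest autocorrelation is r_3 = 0.66, with weaker echoes at lags 6 (0.50), 9 (0.34) and 12 (0.24); the remaining lags stay at or below 0.02.
The dominant spike at lag 3 indicates a seasonal period of 3.

3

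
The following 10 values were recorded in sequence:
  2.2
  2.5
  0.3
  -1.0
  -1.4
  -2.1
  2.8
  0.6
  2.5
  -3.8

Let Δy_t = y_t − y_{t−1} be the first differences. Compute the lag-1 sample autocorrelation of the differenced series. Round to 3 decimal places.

-0.369

First differences Δy: 0.3, -2.2, -1.3, -0.4, -0.7, 4.9, -2.2, 1.9, -6.3
Mean of differences = -0.6667
Numerator Σ(Δy_t−Δȳ)(Δy_{t+1}−Δȳ) = -27.8044
Denominator Σ(Δy_t−Δȳ)² = 75.4200
r_1(Δy) = -27.8044 / 75.4200 = -0.369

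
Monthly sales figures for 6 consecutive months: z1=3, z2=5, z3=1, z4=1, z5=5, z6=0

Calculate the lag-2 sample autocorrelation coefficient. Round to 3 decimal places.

Mean z̄ = (3 + 5 + 1 + 1 + 5 + 0)/6 = 2.5000
Numerator Σ_{t=1}^{4}(z_t−z̄)(z_{t+2}−z̄) = -4.5000
Denominator Σ(z_t−z̄)² = 23.5000
r_2 = -4.5000 / 23.5000 = -0.191

-0.191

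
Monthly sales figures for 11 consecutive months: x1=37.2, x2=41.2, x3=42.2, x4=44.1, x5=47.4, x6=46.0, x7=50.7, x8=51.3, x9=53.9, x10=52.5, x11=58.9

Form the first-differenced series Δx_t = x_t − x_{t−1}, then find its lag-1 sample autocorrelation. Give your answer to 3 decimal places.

First differences Δx: 4.0, 1.0, 1.9, 3.3, -1.4, 4.7, 0.6, 2.6, -1.4, 6.4
Mean of differences = 2.1700
Numerator Σ(Δx_t−Δx̄)(Δx_{t+1}−Δx̄) = -36.4799
Denominator Σ(Δx_t−Δx̄)² = 58.5010
r_1(Δx) = -36.4799 / 58.5010 = -0.624

-0.624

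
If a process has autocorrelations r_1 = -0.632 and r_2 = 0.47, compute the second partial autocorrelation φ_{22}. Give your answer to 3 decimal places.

0.118

φ_{22} = (r_2 − r_1²) / (1 − r_1²)
r_1² = (-0.632)² = 0.399424
Numerator = 0.47 − 0.3994 = 0.0706; denominator = 1 − 0.3994 = 0.6006
φ_{22} = 0.0706 / 0.6006 = 0.118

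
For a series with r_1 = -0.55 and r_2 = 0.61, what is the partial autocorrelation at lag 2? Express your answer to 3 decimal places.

φ_{22} = (r_2 − r_1²) / (1 − r_1²)
r_1² = (-0.55)² = 0.3025
Numerator = 0.61 − 0.3025 = 0.3075; denominator = 1 − 0.3025 = 0.6975
φ_{22} = 0.3075 / 0.6975 = 0.441

0.441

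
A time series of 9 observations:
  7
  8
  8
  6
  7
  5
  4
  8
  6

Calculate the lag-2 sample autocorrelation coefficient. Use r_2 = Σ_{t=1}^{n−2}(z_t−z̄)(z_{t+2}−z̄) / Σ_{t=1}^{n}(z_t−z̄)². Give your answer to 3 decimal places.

-0.038

Mean z̄ = (7 + 8 + 8 + 6 + 7 + 5 + 4 + 8 + 6)/9 = 6.5556
Σ(z_t−z̄)(z_{t+2}−z̄) = (0.6420) + (-0.8025) + (0.6420) + (0.8642) + (-1.1358) + (-2.2469) + (1.4198) = -0.6173
Denominator Σ(z_t−z̄)² = 16.2222
r_2 = -0.6173 / 16.2222 = -0.038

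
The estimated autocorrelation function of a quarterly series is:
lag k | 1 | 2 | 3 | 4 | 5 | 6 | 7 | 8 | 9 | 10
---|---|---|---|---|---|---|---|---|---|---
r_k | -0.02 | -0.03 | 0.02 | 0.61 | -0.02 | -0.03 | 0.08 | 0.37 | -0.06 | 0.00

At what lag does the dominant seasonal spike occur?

The largest autocorrelation is r_4 = 0.61, with a weaker echo at lag 8 (0.37); the remaining lags stay at or below 0.08.
The dominant spike at lag 4 indicates a seasonal period of 4.

4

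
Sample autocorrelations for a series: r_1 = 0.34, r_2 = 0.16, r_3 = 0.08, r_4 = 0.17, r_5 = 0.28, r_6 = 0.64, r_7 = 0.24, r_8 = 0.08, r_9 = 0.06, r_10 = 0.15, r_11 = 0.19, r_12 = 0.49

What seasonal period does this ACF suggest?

6

The largest autocorrelation is r_6 = 0.64, with a weaker echo at lag 12 (0.49); the remaining lags stay at or below 0.34. The elevated value at lag 1 (0.34), dropping to 0.16 at lag 2, reflects decaying short-term dependence rather than seasonality.
The dominant spike at lag 6 indicates a seasonal period of 6.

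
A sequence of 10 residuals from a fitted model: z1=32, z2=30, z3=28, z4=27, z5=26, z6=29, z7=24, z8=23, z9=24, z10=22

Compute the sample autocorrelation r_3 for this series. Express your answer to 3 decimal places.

0.106

Mean z̄ = (32 + 30 + 28 + 27 + 26 + 29 + 24 + 23 + 24 + 22)/10 = 26.5000
Σ(z_t−z̄)(z_{t+3}−z̄) = (2.7500) + (-1.7500) + (3.7500) + (-1.2500) + (1.7500) + (-6.2500) + (11.2500) = 10.2500
Denominator Σ(z_t−z̄)² = 96.5000
r_3 = 10.2500 / 96.5000 = 0.106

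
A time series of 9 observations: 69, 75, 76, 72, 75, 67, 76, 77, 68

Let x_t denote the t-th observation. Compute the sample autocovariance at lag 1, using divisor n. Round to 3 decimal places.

-4.833

Mean x̄ = (69 + 75 + 76 + 72 + 75 + 67 + 76 + 77 + 68)/9 = 72.7778
Σ_{t=1}^{8}(x_t−x̄)(x_{t+1}−x̄) = -43.4938
γ_1 = -43.4938 / 9 = -4.833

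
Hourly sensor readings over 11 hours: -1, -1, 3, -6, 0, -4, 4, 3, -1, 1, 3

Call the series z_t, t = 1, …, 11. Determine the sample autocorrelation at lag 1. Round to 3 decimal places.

-0.252

Mean z̄ = (-1 − 1 + 3 − 6 + 0 − 4 + 4 + 3 − 1 + 1 + 3)/11 = 0.0909
Numerator Σ_{t=1}^{10}(z_t−z̄)(z_{t+1}−z̄) = -24.9174
Denominator Σ(z_t−z̄)² = 98.9091
r_1 = -24.9174 / 98.9091 = -0.252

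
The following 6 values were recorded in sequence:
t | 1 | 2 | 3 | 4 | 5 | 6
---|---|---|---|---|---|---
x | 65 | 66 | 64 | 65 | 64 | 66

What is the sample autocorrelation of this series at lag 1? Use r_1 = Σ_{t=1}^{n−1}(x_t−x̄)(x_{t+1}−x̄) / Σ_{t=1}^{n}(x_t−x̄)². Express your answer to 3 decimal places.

-0.500

Mean x̄ = (65 + 66 + 64 + 65 + 64 + 66)/6 = 65.0000
Deviations from mean: 0.0000, 1.0000, -1.0000, 0.0000, -1.0000, 1.0000
Σ(x_t−x̄)(x_{t+1}−x̄) = (0.0000) + (-1.0000) + (0.0000) + (0.0000) + (-1.0000) = -2.0000
Denominator Σ(x_t−x̄)² = 4.0000
r_1 = -2.0000 / 4.0000 = -0.500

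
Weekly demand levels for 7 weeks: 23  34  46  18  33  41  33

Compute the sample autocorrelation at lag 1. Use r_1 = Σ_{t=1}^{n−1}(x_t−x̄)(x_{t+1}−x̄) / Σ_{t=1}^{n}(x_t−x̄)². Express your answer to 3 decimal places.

Mean x̄ = (23 + 34 + 46 + 18 + 33 + 41 + 33)/7 = 32.5714
Deviations from mean: -9.5714, 1.4286, 13.4286, -14.5714, 0.4286, 8.4286, 0.4286
Σ(x_t−x̄)(x_{t+1}−x̄) = (-13.6735) + (19.1837) + (-195.6735) + (-6.2449) + (3.6122) + (3.6122) = -189.1837
Denominator Σ(x_t−x̄)² = 557.7143
r_1 = -189.1837 / 557.7143 = -0.339

-0.339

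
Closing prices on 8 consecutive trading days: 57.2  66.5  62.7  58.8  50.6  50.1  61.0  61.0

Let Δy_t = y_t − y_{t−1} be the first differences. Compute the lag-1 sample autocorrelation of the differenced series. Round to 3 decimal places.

0.043

First differences Δy: 9.3, -3.8, -3.9, -8.2, -0.5, 10.9, 0.0
Mean of differences = 0.5429
Numerator Σ(Δy_t−Δȳ)(Δy_{t+1}−Δȳ) = 12.8010
Denominator Σ(Δy_t−Δȳ)² = 300.3771
r_1(Δy) = 12.8010 / 300.3771 = 0.043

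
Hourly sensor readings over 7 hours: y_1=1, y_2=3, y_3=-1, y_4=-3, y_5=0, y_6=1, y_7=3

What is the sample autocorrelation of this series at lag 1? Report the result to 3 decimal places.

Mean ȳ = (1 + 3 − 1 − 3 + 0 + 1 + 3)/7 = 0.5714
Numerator Σ_{t=1}^{6}(y_t−ȳ)(y_{t+1}−ȳ) = 5.6735
Denominator Σ(y_t−ȳ)² = 27.7143
r_1 = 5.6735 / 27.7143 = 0.205

0.205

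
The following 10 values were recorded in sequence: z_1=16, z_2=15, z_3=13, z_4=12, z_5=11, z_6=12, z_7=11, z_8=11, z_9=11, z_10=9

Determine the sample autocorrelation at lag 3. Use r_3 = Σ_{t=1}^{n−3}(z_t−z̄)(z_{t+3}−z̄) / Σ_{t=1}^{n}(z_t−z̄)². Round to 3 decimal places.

Mean z̄ = (16 + 15 + 13 + 12 + 11 + 12 + 11 + 11 + 11 + 9)/10 = 12.1000
Numerator Σ_{t=1}^{7}(z_t−z̄)(z_{t+3}−z̄) = 1.1700
Denominator Σ(z_t−z̄)² = 38.9000
r_3 = 1.1700 / 38.9000 = 0.030

0.030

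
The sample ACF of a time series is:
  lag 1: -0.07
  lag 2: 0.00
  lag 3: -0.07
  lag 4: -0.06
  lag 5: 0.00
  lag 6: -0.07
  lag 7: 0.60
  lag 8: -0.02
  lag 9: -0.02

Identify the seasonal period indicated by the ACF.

The largest autocorrelation is r_7 = 0.60; the remaining lags stay at or below 0.00.
The dominant spike at lag 7 indicates a seasonal period of 7.

7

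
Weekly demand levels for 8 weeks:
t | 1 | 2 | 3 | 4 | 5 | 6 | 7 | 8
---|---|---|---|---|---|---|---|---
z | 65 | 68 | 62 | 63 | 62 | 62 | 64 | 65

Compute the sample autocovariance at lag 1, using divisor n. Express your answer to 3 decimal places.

Mean z̄ = (65 + 68 + 62 + 63 + 62 + 62 + 64 + 65)/8 = 63.8750
Σ_{t=1}^{7}(z_t−z̄)(z_{t+1}−z̄) = 3.6094
γ_1 = 3.6094 / 8 = 0.451

0.451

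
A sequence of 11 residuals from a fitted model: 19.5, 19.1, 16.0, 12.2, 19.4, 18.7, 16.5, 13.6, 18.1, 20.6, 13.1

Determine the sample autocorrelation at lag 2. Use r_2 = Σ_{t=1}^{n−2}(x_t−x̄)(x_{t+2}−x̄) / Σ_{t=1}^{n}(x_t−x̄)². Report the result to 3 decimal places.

Mean x̄ = (19.5 + 19.1 + 16.0 + 12.2 + 19.4 + 18.7 + 16.5 + 13.6 + 18.1 + 20.6 + 13.1)/11 = 16.9818
Numerator Σ_{t=1}^{9}(x_t−x̄)(x_{t+2}−x̄) = -47.2825
Denominator Σ(x_t−x̄)² = 84.5364
r_2 = -47.2825 / 84.5364 = -0.559

-0.559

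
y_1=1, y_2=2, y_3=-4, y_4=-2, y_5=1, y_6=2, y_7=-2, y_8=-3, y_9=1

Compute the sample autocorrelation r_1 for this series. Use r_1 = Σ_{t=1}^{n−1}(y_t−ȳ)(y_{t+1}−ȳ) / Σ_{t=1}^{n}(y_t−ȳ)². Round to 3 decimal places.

Mean ȳ = (1 + 2 − 4 − 2 + 1 + 2 − 2 − 3 + 1)/9 = -0.4444
Numerator Σ_{t=1}^{8}(y_t−ȳ)(y_{t+1}−ȳ) = -1.8642
Denominator Σ(y_t−ȳ)² = 42.2222
r_1 = -1.8642 / 42.2222 = -0.044

-0.044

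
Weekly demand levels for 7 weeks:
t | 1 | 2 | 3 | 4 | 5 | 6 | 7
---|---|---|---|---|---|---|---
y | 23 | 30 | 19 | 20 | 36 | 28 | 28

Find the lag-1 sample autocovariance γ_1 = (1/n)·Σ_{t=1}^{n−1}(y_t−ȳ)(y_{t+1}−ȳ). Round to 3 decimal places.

-4.991

Mean ȳ = (23 + 30 + 19 + 20 + 36 + 28 + 28)/7 = 26.2857
Deviations: -3.2857, 3.7143, -7.2857, -6.2857, 9.7143, 1.7143, 1.7143
Σ_{t=1}^{6}(y_t−ȳ)(y_{t+1}−ȳ) = -34.9388
γ_1 = -34.9388 / 7 = -4.991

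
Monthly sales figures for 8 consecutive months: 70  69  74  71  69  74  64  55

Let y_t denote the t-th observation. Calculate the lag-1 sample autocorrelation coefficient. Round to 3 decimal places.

0.220

Mean ȳ = (70 + 69 + 74 + 71 + 69 + 74 + 64 + 55)/8 = 68.2500
Deviations from mean: 1.7500, 0.7500, 5.7500, 2.7500, 0.7500, 5.7500, -4.2500, -13.2500
Σ(y_t−ȳ)(y_{t+1}−ȳ) = (1.3125) + (4.3125) + (15.8125) + (2.0625) + (4.3125) + (-24.4375) + (56.3125) = 59.6875
Denominator Σ(y_t−ȳ)² = 271.5000
r_1 = 59.6875 / 271.5000 = 0.220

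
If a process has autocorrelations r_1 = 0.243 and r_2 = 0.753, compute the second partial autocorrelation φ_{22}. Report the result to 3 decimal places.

0.737

φ_{22} = (r_2 − r_1²) / (1 − r_1²)
r_1² = (0.243)² = 0.059049
Numerator = 0.753 − 0.0590 = 0.6940; denominator = 1 − 0.0590 = 0.9410
φ_{22} = 0.6940 / 0.9410 = 0.737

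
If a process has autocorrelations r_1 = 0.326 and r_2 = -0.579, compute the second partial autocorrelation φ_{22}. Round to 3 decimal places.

φ_{22} = (r_2 − r_1²) / (1 − r_1²)
r_1² = (0.326)² = 0.106276
Numerator = -0.579 − 0.1063 = -0.6853; denominator = 1 − 0.1063 = 0.8937
φ_{22} = -0.6853 / 0.8937 = -0.767

-0.767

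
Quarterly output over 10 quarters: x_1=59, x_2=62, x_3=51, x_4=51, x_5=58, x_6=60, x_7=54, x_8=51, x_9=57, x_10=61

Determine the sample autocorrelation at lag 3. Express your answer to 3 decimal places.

Mean x̄ = (59 + 62 + 51 + 51 + 58 + 60 + 54 + 51 + 57 + 61)/10 = 56.4000
Σ(x_t−x̄)(x_{t+3}−x̄) = (-14.0400) + (8.9600) + (-19.4400) + (12.9600) + (-8.6400) + (2.1600) + (-11.0400) = -29.0800
Denominator Σ(x_t−x̄)² = 168.4000
r_3 = -29.0800 / 168.4000 = -0.173

-0.173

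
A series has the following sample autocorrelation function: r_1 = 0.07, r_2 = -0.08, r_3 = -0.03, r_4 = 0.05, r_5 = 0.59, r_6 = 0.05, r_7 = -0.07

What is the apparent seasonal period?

The largest autocorrelation is r_5 = 0.59; the remaining lags stay at or below 0.07.
The dominant spike at lag 5 indicates a seasonal period of 5.

5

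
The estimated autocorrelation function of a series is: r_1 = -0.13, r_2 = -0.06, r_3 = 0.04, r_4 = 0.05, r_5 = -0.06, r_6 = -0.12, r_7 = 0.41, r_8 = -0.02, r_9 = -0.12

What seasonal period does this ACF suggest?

The largest autocorrelation is r_7 = 0.41; the remaining lags stay at or below 0.05.
The dominant spike at lag 7 indicates a seasonal period of 7.

7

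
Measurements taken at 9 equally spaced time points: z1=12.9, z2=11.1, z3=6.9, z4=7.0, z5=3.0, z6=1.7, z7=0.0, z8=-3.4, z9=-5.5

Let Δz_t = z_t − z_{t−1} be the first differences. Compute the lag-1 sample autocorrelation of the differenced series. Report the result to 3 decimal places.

First differences Δz: -1.8, -4.2, 0.1, -4.0, -1.3, -1.7, -3.4, -2.1
Mean of differences = -2.3000
Numerator Σ(Δz_t−Δz̄)(Δz_{t+1}−Δz̄) = -11.5700
Denominator Σ(Δz_t−Δz̄)² = 15.1200
r_1(Δz) = -11.5700 / 15.1200 = -0.765

-0.765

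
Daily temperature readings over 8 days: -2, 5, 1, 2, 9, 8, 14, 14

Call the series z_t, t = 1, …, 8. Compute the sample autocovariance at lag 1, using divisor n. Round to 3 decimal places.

Mean z̄ = (-2 + 5 + 1 + 2 + 9 + 8 + 14 + 14)/8 = 6.3750
Deviations: -8.3750, -1.3750, -5.3750, -4.3750, 2.6250, 1.6250, 7.6250, 7.6250
Σ_{t=1}^{7}(z_t−z̄)(z_{t+1}−z̄) = 105.7344
γ_1 = 105.7344 / 8 = 13.217

13.217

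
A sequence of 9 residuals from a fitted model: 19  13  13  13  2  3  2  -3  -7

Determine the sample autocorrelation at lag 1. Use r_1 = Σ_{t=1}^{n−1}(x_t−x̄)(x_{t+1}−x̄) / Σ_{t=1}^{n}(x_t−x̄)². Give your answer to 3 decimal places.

0.557

Mean x̄ = (19 + 13 + 13 + 13 + 2 + 3 + 2 − 3 − 7)/9 = 6.1111
Numerator Σ_{t=1}^{8}(x_t−x̄)(x_{t+1}−x̄) = 337.8765
Denominator Σ(x_t−x̄)² = 606.8889
r_1 = 337.8765 / 606.8889 = 0.557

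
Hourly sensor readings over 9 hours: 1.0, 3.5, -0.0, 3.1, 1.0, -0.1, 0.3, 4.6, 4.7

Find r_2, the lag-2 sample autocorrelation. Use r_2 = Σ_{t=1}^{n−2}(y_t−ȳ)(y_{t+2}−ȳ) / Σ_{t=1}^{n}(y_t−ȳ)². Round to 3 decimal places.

-0.161

Mean ȳ = (1.0 + 3.5 − 0.0 + 3.1 + 1.0 − 0.1 + 0.3 + 4.6 + 4.7)/9 = 2.0111
Σ(y_t−ȳ)(y_{t+2}−ȳ) = (2.0335) + (1.6212) + (2.0335) + (-2.2988) + (1.7301) + (-5.4654) + (-4.6010) = -4.9469
Denominator Σ(y_t−ȳ)² = 30.8089
r_2 = -4.9469 / 30.8089 = -0.161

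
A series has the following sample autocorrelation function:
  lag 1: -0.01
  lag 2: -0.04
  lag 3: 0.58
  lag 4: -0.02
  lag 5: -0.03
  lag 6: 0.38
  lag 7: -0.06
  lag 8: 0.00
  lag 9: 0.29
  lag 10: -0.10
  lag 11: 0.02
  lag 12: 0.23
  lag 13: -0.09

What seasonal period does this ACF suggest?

The largest autocorrelation is r_3 = 0.58, with weaker echoes at lags 6 (0.38), 9 (0.29) and 12 (0.23); the remaining lags stay at or below 0.02.
The dominant spike at lag 3 indicates a seasonal period of 3.

3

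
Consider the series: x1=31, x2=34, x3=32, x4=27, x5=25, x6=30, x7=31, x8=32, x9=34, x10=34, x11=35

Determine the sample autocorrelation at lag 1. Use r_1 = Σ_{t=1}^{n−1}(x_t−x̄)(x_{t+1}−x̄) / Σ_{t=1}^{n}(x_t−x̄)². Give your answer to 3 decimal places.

Mean x̄ = (31 + 34 + 32 + 27 + 25 + 30 + 31 + 32 + 34 + 34 + 35)/11 = 31.3636
Numerator Σ_{t=1}^{10}(x_t−x̄)(x_{t+1}−x̄) = 52.8678
Denominator Σ(x_t−x̄)² = 96.5455
r_1 = 52.8678 / 96.5455 = 0.548

0.548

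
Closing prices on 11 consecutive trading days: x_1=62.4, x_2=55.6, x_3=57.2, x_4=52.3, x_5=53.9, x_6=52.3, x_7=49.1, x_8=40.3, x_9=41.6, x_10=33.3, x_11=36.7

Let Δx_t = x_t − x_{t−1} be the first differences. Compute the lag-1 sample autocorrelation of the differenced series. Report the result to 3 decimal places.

-0.607

First differences Δx: -6.8, 1.6, -4.9, 1.6, -1.6, -3.2, -8.8, 1.3, -8.3, 3.4
Mean of differences = -2.5700
Numerator Σ(Δx_t−Δx̄)(Δx_{t+1}−Δx̄) = -110.2059
Denominator Σ(Δx_t−Δx̄)² = 181.7010
r_1(Δx) = -110.2059 / 181.7010 = -0.607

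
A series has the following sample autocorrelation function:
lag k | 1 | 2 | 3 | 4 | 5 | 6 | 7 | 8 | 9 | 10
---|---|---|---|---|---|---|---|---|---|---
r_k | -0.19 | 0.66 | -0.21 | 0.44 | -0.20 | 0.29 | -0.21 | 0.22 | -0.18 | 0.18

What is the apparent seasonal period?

2

The largest autocorrelation is r_2 = 0.66, with weaker echoes at lags 4 (0.44), 6 (0.29), 8 (0.22) and 10 (0.18); the remaining lags stay at or below -0.18.
The dominant spike at lag 2 indicates a seasonal period of 2.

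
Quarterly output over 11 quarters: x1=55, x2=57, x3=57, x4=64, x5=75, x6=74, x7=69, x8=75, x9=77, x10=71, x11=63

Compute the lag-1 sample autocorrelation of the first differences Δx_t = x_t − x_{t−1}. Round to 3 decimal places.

0.231

First differences Δx: 2, 0, 7, 11, -1, -5, 6, 2, -6, -8
Mean of differences = 0.8000
Numerator Σ(Δx_t−Δx̄)(Δx_{t+1}−Δx̄) = 77.1600
Denominator Σ(Δx_t−Δx̄)² = 333.6000
r_1(Δx) = 77.1600 / 333.6000 = 0.231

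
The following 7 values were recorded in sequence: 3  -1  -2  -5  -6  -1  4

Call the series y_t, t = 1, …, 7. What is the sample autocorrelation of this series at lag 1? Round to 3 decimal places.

Mean ȳ = (3 − 1 − 2 − 5 − 6 − 1 + 4)/7 = -1.1429
Deviations from mean: 4.1429, 0.1429, -0.8571, -3.8571, -4.8571, 0.1429, 5.1429
Numerator Σ_{t=1}^{6}(y_t−ȳ)(y_{t+1}−ȳ) = 22.5510
Denominator Σ(y_t−ȳ)² = 82.8571
r_1 = 22.5510 / 82.8571 = 0.272

0.272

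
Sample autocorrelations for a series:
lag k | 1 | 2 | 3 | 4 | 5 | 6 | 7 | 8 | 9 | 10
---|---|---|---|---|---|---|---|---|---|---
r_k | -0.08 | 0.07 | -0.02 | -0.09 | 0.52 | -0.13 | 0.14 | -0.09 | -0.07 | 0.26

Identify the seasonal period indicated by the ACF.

5

The largest autocorrelation is r_5 = 0.52, with a weaker echo at lag 10 (0.26); the remaining lags stay at or below 0.14.
The dominant spike at lag 5 indicates a seasonal period of 5.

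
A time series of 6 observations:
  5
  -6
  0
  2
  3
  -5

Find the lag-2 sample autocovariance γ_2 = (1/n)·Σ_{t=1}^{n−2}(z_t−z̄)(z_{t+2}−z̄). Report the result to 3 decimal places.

Mean z̄ = (5 − 6 + 0 + 2 + 3 − 5)/6 = -0.1667
Σ_{t=1}^{4}(z_t−z̄)(z_{t+2}−z̄) = -21.7222
γ_2 = -21.7222 / 6 = -3.620

-3.620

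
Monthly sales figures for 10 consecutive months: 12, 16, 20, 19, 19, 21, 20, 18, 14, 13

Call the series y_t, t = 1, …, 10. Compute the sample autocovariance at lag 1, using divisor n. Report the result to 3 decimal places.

4.176

Mean ȳ = (12 + 16 + 20 + 19 + 19 + 21 + 20 + 18 + 14 + 13)/10 = 17.2000
Σ_{t=1}^{9}(y_t−ȳ)(y_{t+1}−ȳ) = 41.7600
γ_1 = 41.7600 / 10 = 4.176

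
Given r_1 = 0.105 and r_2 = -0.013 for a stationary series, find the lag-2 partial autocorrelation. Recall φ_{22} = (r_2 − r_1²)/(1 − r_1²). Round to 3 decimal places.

φ_{22} = (r_2 − r_1²) / (1 − r_1²)
r_1² = (0.105)² = 0.011025
Numerator = -0.013 − 0.0110 = -0.0240; denominator = 1 − 0.0110 = 0.9890
φ_{22} = -0.0240 / 0.9890 = -0.024

-0.024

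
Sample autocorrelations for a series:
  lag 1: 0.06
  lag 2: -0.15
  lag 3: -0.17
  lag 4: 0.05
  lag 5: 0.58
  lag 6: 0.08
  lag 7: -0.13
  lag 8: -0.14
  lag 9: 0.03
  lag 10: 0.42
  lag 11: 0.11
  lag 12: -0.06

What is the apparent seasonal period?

The largest autocorrelation is r_5 = 0.58, with a weaker echo at lag 10 (0.42); the remaining lags stay at or below 0.11.
The dominant spike at lag 5 indicates a seasonal period of 5.

5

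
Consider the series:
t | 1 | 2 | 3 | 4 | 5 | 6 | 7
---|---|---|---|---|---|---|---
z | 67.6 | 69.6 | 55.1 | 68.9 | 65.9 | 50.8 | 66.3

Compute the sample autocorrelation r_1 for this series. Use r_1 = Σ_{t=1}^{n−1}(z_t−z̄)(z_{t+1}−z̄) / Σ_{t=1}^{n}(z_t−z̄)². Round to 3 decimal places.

Mean z̄ = (67.6 + 69.6 + 55.1 + 68.9 + 65.9 + 50.8 + 66.3)/7 = 63.4571
Deviations from mean: 4.1429, 6.1429, -8.3571, 5.4429, 2.4429, -12.6571, 2.8429
Σ(z_t−z̄)(z_{t+1}−z̄) = (25.4490) + (-51.3367) + (-45.4867) + (13.2961) + (-30.9196) + (-35.9824) = -124.9804
Denominator Σ(z_t−z̄)² = 328.6171
r_1 = -124.9804 / 328.6171 = -0.380

-0.380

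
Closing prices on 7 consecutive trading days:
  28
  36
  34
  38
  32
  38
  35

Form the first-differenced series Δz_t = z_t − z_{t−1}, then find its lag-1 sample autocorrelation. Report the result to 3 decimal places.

First differences Δz: 8, -2, 4, -6, 6, -3
Mean of differences = 1.1667
Numerator Σ(Δz_t−Δz̄)(Δz_{t+1}−Δz̄) = -105.6944
Denominator Σ(Δz_t−Δz̄)² = 156.8333
r_1(Δz) = -105.6944 / 156.8333 = -0.674

-0.674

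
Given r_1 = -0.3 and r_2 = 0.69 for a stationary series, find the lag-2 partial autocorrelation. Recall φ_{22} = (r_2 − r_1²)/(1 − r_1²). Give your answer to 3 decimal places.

0.659

φ_{22} = (r_2 − r_1²) / (1 − r_1²)
r_1² = (-0.3)² = 0.09
Numerator = 0.69 − 0.0900 = 0.6000; denominator = 1 − 0.0900 = 0.9100
φ_{22} = 0.6000 / 0.9100 = 0.659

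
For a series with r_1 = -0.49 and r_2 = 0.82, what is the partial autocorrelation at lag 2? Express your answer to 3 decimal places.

0.763

φ_{22} = (r_2 − r_1²) / (1 − r_1²)
r_1² = (-0.49)² = 0.2401
Numerator = 0.82 − 0.2401 = 0.5799; denominator = 1 − 0.2401 = 0.7599
φ_{22} = 0.5799 / 0.7599 = 0.763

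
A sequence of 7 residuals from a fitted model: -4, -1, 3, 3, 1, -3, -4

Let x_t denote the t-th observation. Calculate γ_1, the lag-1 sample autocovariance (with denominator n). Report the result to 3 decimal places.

Mean x̄ = (-4 − 1 + 3 + 3 + 1 − 3 − 4)/7 = -0.7143
Deviations: -3.2857, -0.2857, 3.7143, 3.7143, 1.7143, -2.2857, -3.2857
Σ_{t=1}^{6}(x_t−x̄)(x_{t+1}−x̄) = 23.6327
γ_1 = 23.6327 / 7 = 3.376

3.376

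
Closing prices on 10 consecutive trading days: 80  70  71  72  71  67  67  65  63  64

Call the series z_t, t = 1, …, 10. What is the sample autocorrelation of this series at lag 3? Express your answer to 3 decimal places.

Mean z̄ = (80 + 70 + 71 + 72 + 71 + 67 + 67 + 65 + 63 + 64)/10 = 69.0000
Numerator Σ_{t=1}^{7}(z_t−z̄)(z_{t+3}−z̄) = 39.0000
Denominator Σ(z_t−z̄)² = 224.0000
r_3 = 39.0000 / 224.0000 = 0.174

0.174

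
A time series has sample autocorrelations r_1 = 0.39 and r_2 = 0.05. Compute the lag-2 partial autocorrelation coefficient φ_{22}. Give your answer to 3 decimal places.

φ_{22} = (r_2 − r_1²) / (1 − r_1²)
r_1² = (0.39)² = 0.1521
Numerator = 0.05 − 0.1521 = -0.1021; denominator = 1 − 0.1521 = 0.8479
φ_{22} = -0.1021 / 0.8479 = -0.120

-0.120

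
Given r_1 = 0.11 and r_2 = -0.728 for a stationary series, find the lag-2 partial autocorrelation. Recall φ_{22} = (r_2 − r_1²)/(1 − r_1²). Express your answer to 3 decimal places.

-0.749

φ_{22} = (r_2 − r_1²) / (1 − r_1²)
r_1² = (0.11)² = 0.0121
Numerator = -0.728 − 0.0121 = -0.7401; denominator = 1 − 0.0121 = 0.9879
φ_{22} = -0.7401 / 0.9879 = -0.749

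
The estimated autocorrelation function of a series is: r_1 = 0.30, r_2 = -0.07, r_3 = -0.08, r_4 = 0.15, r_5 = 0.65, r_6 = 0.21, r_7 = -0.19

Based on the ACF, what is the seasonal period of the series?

The largest autocorrelation is r_5 = 0.65; the remaining lags stay at or below 0.30.
The dominant spike at lag 5 indicates a seasonal period of 5.

5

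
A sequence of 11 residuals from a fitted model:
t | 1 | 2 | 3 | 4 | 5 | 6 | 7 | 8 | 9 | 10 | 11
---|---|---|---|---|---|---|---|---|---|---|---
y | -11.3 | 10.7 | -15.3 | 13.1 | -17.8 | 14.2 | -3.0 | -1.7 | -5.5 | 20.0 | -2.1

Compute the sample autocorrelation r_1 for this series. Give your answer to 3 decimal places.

-0.715

Mean ȳ = (-11.3 + 10.7 − 15.3 + 13.1 − 17.8 + 14.2 − 3.0 − 1.7 − 5.5 + 20.0 − 2.1)/11 = 0.1182
Numerator Σ_{t=1}^{10}(y_t−ȳ)(y_{t+1}−ȳ) = -1152.8912
Denominator Σ(y_t−ȳ)² = 1612.7564
r_1 = -1152.8912 / 1612.7564 = -0.715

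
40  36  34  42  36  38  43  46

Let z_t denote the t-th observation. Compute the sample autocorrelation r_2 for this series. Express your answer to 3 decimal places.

Mean z̄ = (40 + 36 + 34 + 42 + 36 + 38 + 43 + 46)/8 = 39.3750
Numerator Σ_{t=1}^{6}(z_t−z̄)(z_{t+2}−z̄) = -19.0313
Denominator Σ(z_t−z̄)² = 117.8750
r_2 = -19.0313 / 117.8750 = -0.161

-0.161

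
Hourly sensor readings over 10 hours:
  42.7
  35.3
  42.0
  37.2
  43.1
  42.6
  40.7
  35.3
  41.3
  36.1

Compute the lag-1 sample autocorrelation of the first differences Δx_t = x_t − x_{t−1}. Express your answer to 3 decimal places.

-0.649

First differences Δx: -7.4, 6.7, -4.8, 5.9, -0.5, -1.9, -5.4, 6.0, -5.2
Mean of differences = -0.7333
Numerator Σ(Δx_t−Δx̄)(Δx_{t+1}−Δx̄) = -161.5378
Denominator Σ(Δx_t−Δx̄)² = 248.7200
r_1(Δx) = -161.5378 / 248.7200 = -0.649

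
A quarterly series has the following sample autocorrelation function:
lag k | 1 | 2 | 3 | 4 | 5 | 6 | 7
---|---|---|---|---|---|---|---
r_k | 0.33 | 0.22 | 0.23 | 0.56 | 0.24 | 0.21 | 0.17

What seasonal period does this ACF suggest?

4

The largest autocorrelation is r_4 = 0.56; the remaining lags stay at or below 0.33. The elevated value at lag 1 (0.33), dropping to 0.22 at lag 2, reflects decaying short-term dependence rather than seasonality.
The dominant spike at lag 4 indicates a seasonal period of 4.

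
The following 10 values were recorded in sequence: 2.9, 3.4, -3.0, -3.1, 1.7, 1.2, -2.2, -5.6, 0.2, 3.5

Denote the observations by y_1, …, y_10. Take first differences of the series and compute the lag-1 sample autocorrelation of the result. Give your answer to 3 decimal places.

First differences Δy: 0.5, -6.4, -0.1, 4.8, -0.5, -3.4, -3.4, 5.8, 3.3
Mean of differences = 0.0667
Numerator Σ(Δy_t−Δȳ)(Δy_{t+1}−Δȳ) = 7.4489
Denominator Σ(Δy_t−Δȳ)² = 132.1200
r_1(Δy) = 7.4489 / 132.1200 = 0.056

0.056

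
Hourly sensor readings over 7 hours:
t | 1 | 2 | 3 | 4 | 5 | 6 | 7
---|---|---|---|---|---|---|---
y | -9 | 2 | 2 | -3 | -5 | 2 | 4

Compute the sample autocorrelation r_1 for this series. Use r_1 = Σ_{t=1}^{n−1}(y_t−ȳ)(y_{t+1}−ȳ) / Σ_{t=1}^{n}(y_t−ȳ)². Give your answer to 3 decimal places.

-0.074

Mean ȳ = (-9 + 2 + 2 − 3 − 5 + 2 + 4)/7 = -1.0000
Numerator Σ_{t=1}^{6}(y_t−ȳ)(y_{t+1}−ȳ) = -10.0000
Denominator Σ(y_t−ȳ)² = 136.0000
r_1 = -10.0000 / 136.0000 = -0.074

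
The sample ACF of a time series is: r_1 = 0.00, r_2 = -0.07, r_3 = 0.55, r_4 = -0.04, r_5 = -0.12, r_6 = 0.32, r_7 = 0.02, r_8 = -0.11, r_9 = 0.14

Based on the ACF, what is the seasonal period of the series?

3

The largest autocorrelation is r_3 = 0.55, with a weaker echo at lag 6 (0.32); the remaining lags stay at or below 0.14.
The dominant spike at lag 3 indicates a seasonal period of 3.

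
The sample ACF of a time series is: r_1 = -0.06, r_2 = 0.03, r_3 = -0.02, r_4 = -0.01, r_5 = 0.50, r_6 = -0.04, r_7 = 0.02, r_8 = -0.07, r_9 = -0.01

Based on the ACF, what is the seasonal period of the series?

The largest autocorrelation is r_5 = 0.50; the remaining lags stay at or below 0.03.
The dominant spike at lag 5 indicates a seasonal period of 5.

5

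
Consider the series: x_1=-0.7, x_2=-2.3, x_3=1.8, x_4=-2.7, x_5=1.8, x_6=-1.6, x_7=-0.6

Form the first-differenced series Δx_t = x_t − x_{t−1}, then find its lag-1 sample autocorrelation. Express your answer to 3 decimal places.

-0.883

First differences Δx: -1.6, 4.1, -4.5, 4.5, -3.4, 1.0
Mean of differences = 0.0167
Numerator Σ(Δx_t−Δx̄)(Δx_{t+1}−Δx̄) = -63.9719
Denominator Σ(Δx_t−Δx̄)² = 72.4283
r_1(Δx) = -63.9719 / 72.4283 = -0.883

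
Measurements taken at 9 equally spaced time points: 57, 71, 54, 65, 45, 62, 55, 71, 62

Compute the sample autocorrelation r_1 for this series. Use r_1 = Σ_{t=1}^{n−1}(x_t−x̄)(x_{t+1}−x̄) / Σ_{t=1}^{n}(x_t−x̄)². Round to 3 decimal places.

-0.488

Mean x̄ = (57 + 71 + 54 + 65 + 45 + 62 + 55 + 71 + 62)/9 = 60.2222
Numerator Σ_{t=1}^{8}(x_t−x̄)(x_{t+1}−x̄) = -277.7160
Denominator Σ(x_t−x̄)² = 569.5556
r_1 = -277.7160 / 569.5556 = -0.488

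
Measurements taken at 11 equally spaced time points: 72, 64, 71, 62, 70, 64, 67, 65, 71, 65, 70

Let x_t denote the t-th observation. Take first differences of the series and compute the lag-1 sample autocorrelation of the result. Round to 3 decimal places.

-0.844

First differences Δx: -8, 7, -9, 8, -6, 3, -2, 6, -6, 5
Mean of differences = -0.2000
Numerator Σ(Δx_t−Δx̄)(Δx_{t+1}−Δx̄) = -340.8400
Denominator Σ(Δx_t−Δx̄)² = 403.6000
r_1(Δx) = -340.8400 / 403.6000 = -0.844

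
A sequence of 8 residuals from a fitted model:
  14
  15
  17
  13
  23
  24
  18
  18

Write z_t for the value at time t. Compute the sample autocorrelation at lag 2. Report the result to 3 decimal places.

Mean z̄ = (14 + 15 + 17 + 13 + 23 + 24 + 18 + 18)/8 = 17.7500
Deviations from mean: -3.7500, -2.7500, -0.7500, -4.7500, 5.2500, 6.2500, 0.2500, 0.2500
Numerator Σ_{t=1}^{6}(z_t−z̄)(z_{t+2}−z̄) = -14.8750
Denominator Σ(z_t−z̄)² = 111.5000
r_2 = -14.8750 / 111.5000 = -0.133

-0.133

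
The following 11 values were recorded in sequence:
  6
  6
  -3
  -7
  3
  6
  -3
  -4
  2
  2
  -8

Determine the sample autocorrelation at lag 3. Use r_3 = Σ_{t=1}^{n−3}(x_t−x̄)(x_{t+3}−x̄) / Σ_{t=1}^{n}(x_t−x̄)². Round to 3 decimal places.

0.018

Mean x̄ = (6 + 6 − 3 − 7 + 3 + 6 − 3 − 4 + 2 + 2 − 8)/11 = 0.0000
Numerator Σ_{t=1}^{8}(x_t−x̄)(x_{t+3}−x̄) = 5.0000
Denominator Σ(x_t−x̄)² = 272.0000
r_3 = 5.0000 / 272.0000 = 0.018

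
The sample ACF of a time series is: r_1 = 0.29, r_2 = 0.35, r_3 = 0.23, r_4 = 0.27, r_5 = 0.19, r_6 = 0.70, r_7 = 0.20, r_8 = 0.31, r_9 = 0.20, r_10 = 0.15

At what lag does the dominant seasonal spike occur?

The largest autocorrelation is r_6 = 0.70; the remaining lags stay at or below 0.35.
The dominant spike at lag 6 indicates a seasonal period of 6.

6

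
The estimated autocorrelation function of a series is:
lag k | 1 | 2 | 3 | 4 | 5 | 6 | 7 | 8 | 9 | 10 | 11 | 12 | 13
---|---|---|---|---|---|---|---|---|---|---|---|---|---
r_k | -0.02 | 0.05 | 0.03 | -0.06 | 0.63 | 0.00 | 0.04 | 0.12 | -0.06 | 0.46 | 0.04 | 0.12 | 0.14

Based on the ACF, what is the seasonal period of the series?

5

The largest autocorrelation is r_5 = 0.63, with a weaker echo at lag 10 (0.46); the remaining lags stay at or below 0.14.
The dominant spike at lag 5 indicates a seasonal period of 5.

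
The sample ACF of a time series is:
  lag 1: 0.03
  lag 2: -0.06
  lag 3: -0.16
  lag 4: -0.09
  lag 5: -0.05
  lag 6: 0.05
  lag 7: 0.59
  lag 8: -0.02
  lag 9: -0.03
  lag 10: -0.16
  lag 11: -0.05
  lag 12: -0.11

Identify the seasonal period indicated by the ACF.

7

The largest autocorrelation is r_7 = 0.59; the remaining lags stay at or below 0.05.
The dominant spike at lag 7 indicates a seasonal period of 7.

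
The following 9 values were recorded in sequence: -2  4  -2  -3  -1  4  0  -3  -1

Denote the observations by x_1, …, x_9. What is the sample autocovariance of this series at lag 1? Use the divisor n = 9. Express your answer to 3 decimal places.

Mean x̄ = (-2 + 4 − 2 − 3 − 1 + 4 + 0 − 3 − 1)/9 = -0.4444
Σ_{t=1}^{8}(x_t−x̄)(x_{t+1}−x̄) = -8.6420
γ_1 = -8.6420 / 9 = -0.960

-0.960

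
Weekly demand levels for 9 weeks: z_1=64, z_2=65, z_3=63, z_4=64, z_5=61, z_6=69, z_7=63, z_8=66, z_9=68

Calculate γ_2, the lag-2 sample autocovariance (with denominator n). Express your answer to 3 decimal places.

1.199

Mean z̄ = (64 + 65 + 63 + 64 + 61 + 69 + 63 + 66 + 68)/9 = 64.7778
Σ_{t=1}^{7}(z_t−z̄)(z_{t+2}−z̄) = 10.7901
γ_2 = 10.7901 / 9 = 1.199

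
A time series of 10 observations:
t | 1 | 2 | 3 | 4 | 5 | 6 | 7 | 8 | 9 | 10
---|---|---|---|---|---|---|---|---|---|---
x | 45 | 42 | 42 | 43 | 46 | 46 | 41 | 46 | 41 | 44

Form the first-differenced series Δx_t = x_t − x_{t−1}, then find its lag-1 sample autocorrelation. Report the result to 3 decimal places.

First differences Δx: -3, 0, 1, 3, 0, -5, 5, -5, 3
Mean of differences = -0.1111
Numerator Σ(Δx_t−Δx̄)(Δx_{t+1}−Δx̄) = -62.1235
Denominator Σ(Δx_t−Δx̄)² = 102.8889
r_1(Δx) = -62.1235 / 102.8889 = -0.604

-0.604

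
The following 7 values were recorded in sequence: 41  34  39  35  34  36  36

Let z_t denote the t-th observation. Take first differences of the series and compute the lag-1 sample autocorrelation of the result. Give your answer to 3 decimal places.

-0.573

First differences Δz: -7, 5, -4, -1, 2, 0
Mean of differences = -0.8333
Numerator Σ(Δz_t−Δz̄)(Δz_{t+1}−Δz̄) = -52.0278
Denominator Σ(Δz_t−Δz̄)² = 90.8333
r_1(Δz) = -52.0278 / 90.8333 = -0.573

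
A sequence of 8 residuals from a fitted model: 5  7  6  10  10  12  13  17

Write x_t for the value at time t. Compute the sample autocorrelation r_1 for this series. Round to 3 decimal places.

0.482

Mean x̄ = (5 + 7 + 6 + 10 + 10 + 12 + 13 + 17)/8 = 10.0000
Deviations from mean: -5.0000, -3.0000, -4.0000, 0.0000, 0.0000, 2.0000, 3.0000, 7.0000
Σ(x_t−x̄)(x_{t+1}−x̄) = (15.0000) + (12.0000) + (0.0000) + (0.0000) + (0.0000) + (6.0000) + (21.0000) = 54.0000
Denominator Σ(x_t−x̄)² = 112.0000
r_1 = 54.0000 / 112.0000 = 0.482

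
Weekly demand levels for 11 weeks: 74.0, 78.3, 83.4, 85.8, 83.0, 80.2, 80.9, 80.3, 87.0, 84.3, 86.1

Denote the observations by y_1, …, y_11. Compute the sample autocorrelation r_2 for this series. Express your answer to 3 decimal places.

-0.124

Mean ȳ = (74.0 + 78.3 + 83.4 + 85.8 + 83.0 + 80.2 + 80.9 + 80.3 + 87.0 + 84.3 + 86.1)/11 = 82.1182
Numerator Σ_{t=1}^{9}(y_t−ȳ)(y_{t+2}−ȳ) = -18.4579
Denominator Σ(y_t−ȳ)² = 149.3764
r_2 = -18.4579 / 149.3764 = -0.124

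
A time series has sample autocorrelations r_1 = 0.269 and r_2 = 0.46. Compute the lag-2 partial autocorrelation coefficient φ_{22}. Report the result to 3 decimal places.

0.418

φ_{22} = (r_2 − r_1²) / (1 − r_1²)
r_1² = (0.269)² = 0.072361
Numerator = 0.46 − 0.0724 = 0.3876; denominator = 1 − 0.0724 = 0.9276
φ_{22} = 0.3876 / 0.9276 = 0.418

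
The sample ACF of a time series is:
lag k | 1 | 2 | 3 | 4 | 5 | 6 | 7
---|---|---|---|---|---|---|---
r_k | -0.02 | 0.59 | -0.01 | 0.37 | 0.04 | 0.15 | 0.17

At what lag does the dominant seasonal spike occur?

2

The largest autocorrelation is r_2 = 0.59, with a weaker echo at lag 4 (0.37); the remaining lags stay at or below 0.17.
The dominant spike at lag 2 indicates a seasonal period of 2.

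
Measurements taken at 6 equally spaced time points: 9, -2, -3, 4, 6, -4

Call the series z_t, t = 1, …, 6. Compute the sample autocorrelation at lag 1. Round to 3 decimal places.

-0.242

Mean z̄ = (9 − 2 − 3 + 4 + 6 − 4)/6 = 1.6667
Deviations from mean: 7.3333, -3.6667, -4.6667, 2.3333, 4.3333, -5.6667
Numerator Σ_{t=1}^{5}(z_t−z̄)(z_{t+1}−z̄) = -35.1111
Denominator Σ(z_t−z̄)² = 145.3333
r_1 = -35.1111 / 145.3333 = -0.242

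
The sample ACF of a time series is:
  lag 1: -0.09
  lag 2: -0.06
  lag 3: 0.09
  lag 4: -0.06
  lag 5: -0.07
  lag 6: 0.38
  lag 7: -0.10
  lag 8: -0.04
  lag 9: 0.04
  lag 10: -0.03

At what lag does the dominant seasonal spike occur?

6

The largest autocorrelation is r_6 = 0.38; the remaining lags stay at or below 0.09.
The dominant spike at lag 6 indicates a seasonal period of 6.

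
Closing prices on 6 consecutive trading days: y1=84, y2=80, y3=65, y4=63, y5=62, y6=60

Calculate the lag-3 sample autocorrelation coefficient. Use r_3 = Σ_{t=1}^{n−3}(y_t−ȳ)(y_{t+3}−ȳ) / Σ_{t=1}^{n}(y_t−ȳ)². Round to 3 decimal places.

-0.248

Mean ȳ = (84 + 80 + 65 + 63 + 62 + 60)/6 = 69.0000
Deviations from mean: 15.0000, 11.0000, -4.0000, -6.0000, -7.0000, -9.0000
Σ(y_t−ȳ)(y_{t+3}−ȳ) = (-90.0000) + (-77.0000) + (36.0000) = -131.0000
Denominator Σ(y_t−ȳ)² = 528.0000
r_3 = -131.0000 / 528.0000 = -0.248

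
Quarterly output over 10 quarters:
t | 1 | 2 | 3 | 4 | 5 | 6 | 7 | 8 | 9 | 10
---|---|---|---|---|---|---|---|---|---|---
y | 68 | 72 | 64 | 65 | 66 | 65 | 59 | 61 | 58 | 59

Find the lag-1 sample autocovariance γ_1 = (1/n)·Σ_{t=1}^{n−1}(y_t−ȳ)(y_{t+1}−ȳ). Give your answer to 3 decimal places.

Mean ȳ = (68 + 72 + 64 + 65 + 66 + 65 + 59 + 61 + 58 + 59)/10 = 63.7000
Σ_{t=1}^{9}(y_t−ȳ)(y_{t+1}−ȳ) = 93.3100
γ_1 = 93.3100 / 10 = 9.331

9.331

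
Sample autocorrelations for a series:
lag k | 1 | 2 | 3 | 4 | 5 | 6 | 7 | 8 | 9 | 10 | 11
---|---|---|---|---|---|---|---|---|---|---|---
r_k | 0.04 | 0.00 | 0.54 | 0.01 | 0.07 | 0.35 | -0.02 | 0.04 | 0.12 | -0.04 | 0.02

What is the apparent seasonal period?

3

The largest autocorrelation is r_3 = 0.54, with a weaker echo at lag 6 (0.35); the remaining lags stay at or below 0.12.
The dominant spike at lag 3 indicates a seasonal period of 3.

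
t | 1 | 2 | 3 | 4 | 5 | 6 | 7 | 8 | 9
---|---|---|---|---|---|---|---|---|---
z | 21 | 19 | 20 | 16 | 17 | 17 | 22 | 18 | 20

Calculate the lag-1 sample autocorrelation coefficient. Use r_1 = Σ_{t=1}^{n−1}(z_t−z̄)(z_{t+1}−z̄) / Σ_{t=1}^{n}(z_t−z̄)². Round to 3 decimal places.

-0.105

Mean z̄ = (21 + 19 + 20 + 16 + 17 + 17 + 22 + 18 + 20)/9 = 18.8889
Numerator Σ_{t=1}^{8}(z_t−z̄)(z_{t+1}−z̄) = -3.4568
Denominator Σ(z_t−z̄)² = 32.8889
r_1 = -3.4568 / 32.8889 = -0.105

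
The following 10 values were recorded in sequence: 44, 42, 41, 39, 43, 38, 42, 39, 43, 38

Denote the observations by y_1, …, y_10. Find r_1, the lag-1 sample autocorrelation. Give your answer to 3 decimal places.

-0.492

Mean ȳ = (44 + 42 + 41 + 39 + 43 + 38 + 42 + 39 + 43 + 38)/10 = 40.9000
Numerator Σ_{t=1}^{9}(y_t−ȳ)(y_{t+1}−ȳ) = -22.1100
Denominator Σ(y_t−ȳ)² = 44.9000
r_1 = -22.1100 / 44.9000 = -0.492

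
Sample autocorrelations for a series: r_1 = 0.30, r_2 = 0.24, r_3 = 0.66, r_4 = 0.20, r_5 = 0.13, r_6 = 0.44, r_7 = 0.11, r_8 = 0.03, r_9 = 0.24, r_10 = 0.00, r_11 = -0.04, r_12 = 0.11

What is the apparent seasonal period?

The largest autocorrelation is r_3 = 0.66, with a weaker echo at lag 6 (0.44); the remaining lags stay at or below 0.30. The elevated value at lag 1 (0.30), dropping to 0.24 at lag 2, reflects decaying short-term dependence rather than seasonality.
The dominant spike at lag 3 indicates a seasonal period of 3.

3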